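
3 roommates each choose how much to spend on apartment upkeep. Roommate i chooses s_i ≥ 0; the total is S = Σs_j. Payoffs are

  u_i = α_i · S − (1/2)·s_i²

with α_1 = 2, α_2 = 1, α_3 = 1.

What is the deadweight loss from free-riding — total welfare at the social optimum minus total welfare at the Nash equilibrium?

Roommate i's FOC: ∂u_i/∂s_i = α_i − s_i = 0, so s_i* = α_i.
NE contributions = (2, 1, 1); S = 4.
W^NE = (Σα)·S − ½Σα_i² = 4² − ½·6 = 13.
Planner sets s_i = Σα_j = 4 for every i, so S^SO = 3·4 = 12.
W^SO = (Σα)·S^SO − ½·3·(Σα)² = (3/2)·4² = 24.
Deadweight loss = W^SO − W^NE = 11.

11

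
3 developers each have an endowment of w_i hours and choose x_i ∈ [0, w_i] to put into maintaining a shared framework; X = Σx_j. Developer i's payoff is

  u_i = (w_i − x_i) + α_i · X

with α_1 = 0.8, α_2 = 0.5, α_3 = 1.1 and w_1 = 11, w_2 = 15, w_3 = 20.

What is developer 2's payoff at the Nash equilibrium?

25

∂u_i/∂x_i = α_i − 1, so developer i contributes w_i if α_i > 1, else 0.
α_i > 1 for i ∈ {3}; NE contributions (0, 0, 20), X = 20.
u_2 = (15 − 0) + 0.5·20 = 25.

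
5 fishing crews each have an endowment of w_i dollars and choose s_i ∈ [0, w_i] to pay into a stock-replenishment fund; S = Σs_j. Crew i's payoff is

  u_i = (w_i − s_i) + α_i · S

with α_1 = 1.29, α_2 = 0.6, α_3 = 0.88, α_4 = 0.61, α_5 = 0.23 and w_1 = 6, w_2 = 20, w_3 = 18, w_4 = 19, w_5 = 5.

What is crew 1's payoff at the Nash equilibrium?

∂u_i/∂s_i = α_i − 1, so crew i contributes w_i if α_i > 1, else 0.
α_i > 1 for i ∈ {1}; NE contributions (6, 0, 0, 0, 0), S = 6.
u_1 = (6 − 6) + 1.29·6 = 7.74.

7.74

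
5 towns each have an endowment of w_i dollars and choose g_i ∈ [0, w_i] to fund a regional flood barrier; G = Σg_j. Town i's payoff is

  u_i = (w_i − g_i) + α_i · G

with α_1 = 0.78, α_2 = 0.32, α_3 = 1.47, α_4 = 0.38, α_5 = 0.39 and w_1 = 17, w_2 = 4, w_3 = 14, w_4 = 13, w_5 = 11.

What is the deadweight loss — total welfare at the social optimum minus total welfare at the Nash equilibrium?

105.3

∂u_i/∂g_i = α_i − 1, so town i contributes w_i if α_i > 1, else 0.
α_i > 1 for i ∈ {3}; NE contributions (0, 0, 14, 0, 0), G = 14.
W^NE = Σw_i − G^NE + (Σα_i)·G^NE = 59 + 2.34·14 = 91.76.
Planner: ∂(Σu_j)/∂g_i = Σα_j − 1 = 2.34 > 0, so everyone contributes w_i; G^SO = 59, W^SO = 59 + 2.34·59 = 197.06.
Deadweight loss = 105.3.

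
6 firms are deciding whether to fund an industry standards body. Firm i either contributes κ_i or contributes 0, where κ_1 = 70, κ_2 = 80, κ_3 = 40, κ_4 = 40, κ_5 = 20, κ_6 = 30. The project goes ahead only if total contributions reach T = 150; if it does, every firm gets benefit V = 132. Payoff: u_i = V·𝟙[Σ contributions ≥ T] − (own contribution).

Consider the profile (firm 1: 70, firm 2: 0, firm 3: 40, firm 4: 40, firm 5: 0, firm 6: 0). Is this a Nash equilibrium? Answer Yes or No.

Total = 150 ≥ 150: provided.
Firm 1 (pledges 70, payoff 62): dropping to 0 → total 80, payoff 0. No gain.
Firm 2 (pledges 0, payoff 132): pledging 80 → total 230, payoff 52. No gain.
Firm 3 (pledges 40, payoff 92): dropping to 0 → total 110, payoff 0. No gain.
Firm 4 (pledges 40, payoff 92): dropping to 0 → total 110, payoff 0. No gain.
Firm 5 (pledges 0, payoff 132): pledging 20 → total 170, payoff 112. No gain.
Firm 6 (pledges 0, payoff 132): pledging 30 → total 180, payoff 102. No gain.

Yes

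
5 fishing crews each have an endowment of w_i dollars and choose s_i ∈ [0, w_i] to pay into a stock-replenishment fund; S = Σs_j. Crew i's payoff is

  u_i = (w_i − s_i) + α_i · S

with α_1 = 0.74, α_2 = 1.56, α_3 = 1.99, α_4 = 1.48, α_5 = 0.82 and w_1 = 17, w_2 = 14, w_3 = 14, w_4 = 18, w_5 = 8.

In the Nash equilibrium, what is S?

∂u_i/∂s_i = α_i − 1, so crew i contributes w_i if α_i > 1, else 0.
α_i > 1 for i ∈ {2, 3, 4}; NE contributions (0, 14, 14, 18, 0), S = 46.

46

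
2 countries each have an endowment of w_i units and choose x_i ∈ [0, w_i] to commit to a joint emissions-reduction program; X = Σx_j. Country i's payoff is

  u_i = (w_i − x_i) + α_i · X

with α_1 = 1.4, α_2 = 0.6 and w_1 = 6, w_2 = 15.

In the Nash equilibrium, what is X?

∂u_i/∂x_i = α_i − 1, so country i contributes w_i if α_i > 1, else 0.
α_i > 1 for i ∈ {1}; NE contributions (6, 0), X = 6.

6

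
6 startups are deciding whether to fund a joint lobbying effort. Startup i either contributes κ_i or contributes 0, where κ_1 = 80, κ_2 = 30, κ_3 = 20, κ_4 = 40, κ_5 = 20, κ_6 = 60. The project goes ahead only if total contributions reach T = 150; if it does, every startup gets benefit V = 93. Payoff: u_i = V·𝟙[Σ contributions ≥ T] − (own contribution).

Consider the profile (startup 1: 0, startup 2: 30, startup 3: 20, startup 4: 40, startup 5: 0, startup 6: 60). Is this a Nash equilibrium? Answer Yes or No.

Total = 150 ≥ 150: provided.
Startup 1 (pledges 0, payoff 93): pledging 80 → total 230, payoff 13. No gain.
Startup 2 (pledges 30, payoff 63): dropping to 0 → total 120, payoff 0. No gain.
Startup 3 (pledges 20, payoff 73): dropping to 0 → total 130, payoff 0. No gain.
Startup 4 (pledges 40, payoff 53): dropping to 0 → total 110, payoff 0. No gain.
Startup 5 (pledges 0, payoff 93): pledging 20 → total 170, payoff 73. No gain.
Startup 6 (pledges 60, payoff 33): dropping to 0 → total 90, payoff 0. No gain.

Yes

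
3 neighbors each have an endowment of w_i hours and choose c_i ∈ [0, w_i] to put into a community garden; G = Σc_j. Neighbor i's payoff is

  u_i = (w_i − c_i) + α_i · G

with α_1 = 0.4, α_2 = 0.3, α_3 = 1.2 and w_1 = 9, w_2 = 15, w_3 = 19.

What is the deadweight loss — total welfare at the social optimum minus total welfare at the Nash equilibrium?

21.6

∂u_i/∂c_i = α_i − 1, so neighbor i contributes w_i if α_i > 1, else 0.
α_i > 1 for i ∈ {3}; NE contributions (0, 0, 19), G = 19.
W^NE = Σw_i − G^NE + (Σα_i)·G^NE = 43 + 0.9·19 = 60.1.
Planner: ∂(Σu_j)/∂c_i = Σα_j − 1 = 0.9 > 0, so everyone contributes w_i; G^SO = 43, W^SO = 43 + 0.9·43 = 81.7.
Deadweight loss = 21.6.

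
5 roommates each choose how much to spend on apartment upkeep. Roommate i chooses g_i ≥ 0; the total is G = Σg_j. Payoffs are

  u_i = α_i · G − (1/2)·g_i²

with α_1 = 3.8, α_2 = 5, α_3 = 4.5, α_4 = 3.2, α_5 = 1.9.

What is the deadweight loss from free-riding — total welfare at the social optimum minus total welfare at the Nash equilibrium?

544.61

Roommate i's FOC: ∂u_i/∂g_i = α_i − g_i = 0, so g_i* = α_i.
NE contributions = (3.8, 5, 4.5, 3.2, 1.9); G = 18.4.
W^NE = (Σα)·G − ½Σα_i² = 18.4² − ½·73.54 = 301.79.
Planner sets g_i = Σα_j = 18.4 for every i, so G^SO = 5·18.4 = 92.
W^SO = (Σα)·G^SO − ½·5·(Σα)² = (5/2)·18.4² = 846.4.
Deadweight loss = W^SO − W^NE = 544.61.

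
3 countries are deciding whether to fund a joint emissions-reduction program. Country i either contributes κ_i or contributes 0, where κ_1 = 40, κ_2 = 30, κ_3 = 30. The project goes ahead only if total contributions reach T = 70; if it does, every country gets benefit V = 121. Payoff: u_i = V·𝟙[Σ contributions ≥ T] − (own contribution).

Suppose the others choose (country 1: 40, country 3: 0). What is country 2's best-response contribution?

30

Others' total = 40. Contributing 30 brings total to 70 ≥ 70: gain V − κ_2 = 91.
Best response: 30.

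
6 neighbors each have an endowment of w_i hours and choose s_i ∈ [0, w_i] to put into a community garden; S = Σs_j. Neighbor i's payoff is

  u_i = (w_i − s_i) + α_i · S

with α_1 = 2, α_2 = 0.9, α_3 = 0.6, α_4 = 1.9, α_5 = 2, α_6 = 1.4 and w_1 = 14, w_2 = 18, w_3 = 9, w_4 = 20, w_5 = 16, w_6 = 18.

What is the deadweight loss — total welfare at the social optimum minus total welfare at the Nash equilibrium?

∂u_i/∂s_i = α_i − 1, so neighbor i contributes w_i if α_i > 1, else 0.
α_i > 1 for i ∈ {1, 4, 5, 6}; NE contributions (14, 0, 0, 20, 16, 18), S = 68.
W^NE = Σw_i − S^NE + (Σα_i)·S^NE = 95 + 7.8·68 = 625.4.
Planner: ∂(Σu_j)/∂s_i = Σα_j − 1 = 7.8 > 0, so everyone contributes w_i; S^SO = 95, W^SO = 95 + 7.8·95 = 836.
Deadweight loss = 210.6.

210.6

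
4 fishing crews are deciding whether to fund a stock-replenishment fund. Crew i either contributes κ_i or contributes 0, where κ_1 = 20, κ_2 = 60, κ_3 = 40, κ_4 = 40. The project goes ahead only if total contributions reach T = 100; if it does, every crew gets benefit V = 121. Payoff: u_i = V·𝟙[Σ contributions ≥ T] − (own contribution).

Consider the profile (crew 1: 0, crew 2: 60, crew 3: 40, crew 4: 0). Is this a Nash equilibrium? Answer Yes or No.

Yes

Total = 100 ≥ 100: provided.
Crew 1 (pledges 0, payoff 121): pledging 20 → total 120, payoff 101. No gain.
Crew 2 (pledges 60, payoff 61): dropping to 0 → total 40, payoff 0. No gain.
Crew 3 (pledges 40, payoff 81): dropping to 0 → total 60, payoff 0. No gain.
Crew 4 (pledges 0, payoff 121): pledging 40 → total 140, payoff 81. No gain.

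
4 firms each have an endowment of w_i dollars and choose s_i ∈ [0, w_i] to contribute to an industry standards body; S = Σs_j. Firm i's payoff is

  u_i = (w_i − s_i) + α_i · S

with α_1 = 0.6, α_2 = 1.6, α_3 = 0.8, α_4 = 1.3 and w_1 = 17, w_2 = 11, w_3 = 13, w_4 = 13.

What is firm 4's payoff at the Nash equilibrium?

31.2

∂u_i/∂s_i = α_i − 1, so firm i contributes w_i if α_i > 1, else 0.
α_i > 1 for i ∈ {2, 4}; NE contributions (0, 11, 0, 13), S = 24.
u_4 = (13 − 13) + 1.3·24 = 31.2.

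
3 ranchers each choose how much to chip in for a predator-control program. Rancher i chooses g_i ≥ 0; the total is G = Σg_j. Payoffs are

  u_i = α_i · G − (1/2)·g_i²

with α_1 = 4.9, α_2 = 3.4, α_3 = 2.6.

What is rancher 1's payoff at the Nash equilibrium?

Rancher i's FOC: ∂u_i/∂g_i = α_i − g_i = 0, so g_i* = α_i.
NE contributions = (4.9, 3.4, 2.6); G = 10.9.
u_1 = α_1·G − ½·(g_1)² = 4.9·10.9 − ½·4.9² = 41.405.

41.405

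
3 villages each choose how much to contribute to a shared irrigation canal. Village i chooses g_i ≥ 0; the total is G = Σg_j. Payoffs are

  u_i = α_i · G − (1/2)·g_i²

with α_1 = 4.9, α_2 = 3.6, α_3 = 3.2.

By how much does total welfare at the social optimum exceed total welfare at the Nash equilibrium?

92.05

Village i's FOC: ∂u_i/∂g_i = α_i − g_i = 0, so g_i* = α_i.
NE contributions = (4.9, 3.6, 3.2); G = 11.7.
W^NE = (Σα)·G − ½Σα_i² = 11.7² − ½·47.21 = 113.285.
Planner sets g_i = Σα_j = 11.7 for every i, so G^SO = 3·11.7 = 35.1.
W^SO = (Σα)·G^SO − ½·3·(Σα)² = (3/2)·11.7² = 205.335.
Deadweight loss = W^SO − W^NE = 92.05.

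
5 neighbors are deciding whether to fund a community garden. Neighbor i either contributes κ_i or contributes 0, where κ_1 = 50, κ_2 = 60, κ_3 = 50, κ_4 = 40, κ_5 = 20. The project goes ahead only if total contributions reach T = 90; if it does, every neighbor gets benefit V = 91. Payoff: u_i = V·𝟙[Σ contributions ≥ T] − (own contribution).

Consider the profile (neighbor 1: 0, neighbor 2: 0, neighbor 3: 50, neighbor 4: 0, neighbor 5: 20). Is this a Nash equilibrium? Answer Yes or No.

Total = 70 < 90: not provided.
Neighbor 1 (pledges 0, payoff 0): pledging 50 → total 120, payoff 41. Profitable deviation.

No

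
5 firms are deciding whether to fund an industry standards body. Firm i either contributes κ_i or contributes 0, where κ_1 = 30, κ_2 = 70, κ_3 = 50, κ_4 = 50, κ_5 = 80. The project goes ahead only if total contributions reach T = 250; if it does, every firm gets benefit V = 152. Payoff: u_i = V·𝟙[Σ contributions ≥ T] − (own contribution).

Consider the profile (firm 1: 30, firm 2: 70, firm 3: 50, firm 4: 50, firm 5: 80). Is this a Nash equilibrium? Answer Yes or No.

Total = 280 ≥ 250: provided.
Firm 1 (pledges 30, payoff 122): dropping to 0 → total 250, payoff 152. Profitable deviation.

No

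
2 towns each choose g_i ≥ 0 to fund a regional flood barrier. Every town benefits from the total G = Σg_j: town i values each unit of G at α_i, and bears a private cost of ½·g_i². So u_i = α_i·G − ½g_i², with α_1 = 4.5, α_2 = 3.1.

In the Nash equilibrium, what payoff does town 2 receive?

Town i's FOC: ∂u_i/∂g_i = α_i − g_i = 0, so g_i* = α_i.
NE contributions = (4.5, 3.1); G = 7.6.
u_2 = α_2·G − ½·(g_2)² = 3.1·7.6 − ½·3.1² = 18.755.

18.755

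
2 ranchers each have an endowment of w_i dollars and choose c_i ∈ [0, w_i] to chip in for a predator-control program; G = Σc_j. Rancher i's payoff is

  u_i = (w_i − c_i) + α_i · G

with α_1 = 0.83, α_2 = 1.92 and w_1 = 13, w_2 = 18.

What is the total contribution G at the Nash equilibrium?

18

∂u_i/∂c_i = α_i − 1, so rancher i contributes w_i if α_i > 1, else 0.
α_i > 1 for i ∈ {2}; NE contributions (0, 18), G = 18.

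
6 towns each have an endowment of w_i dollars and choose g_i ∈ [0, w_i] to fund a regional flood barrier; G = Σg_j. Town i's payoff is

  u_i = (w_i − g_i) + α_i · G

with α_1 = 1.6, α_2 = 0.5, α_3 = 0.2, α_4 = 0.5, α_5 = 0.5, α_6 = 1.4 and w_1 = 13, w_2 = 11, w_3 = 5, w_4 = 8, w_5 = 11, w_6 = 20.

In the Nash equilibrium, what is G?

33

∂u_i/∂g_i = α_i − 1, so town i contributes w_i if α_i > 1, else 0.
α_i > 1 for i ∈ {1, 6}; NE contributions (13, 0, 0, 0, 0, 20), G = 33.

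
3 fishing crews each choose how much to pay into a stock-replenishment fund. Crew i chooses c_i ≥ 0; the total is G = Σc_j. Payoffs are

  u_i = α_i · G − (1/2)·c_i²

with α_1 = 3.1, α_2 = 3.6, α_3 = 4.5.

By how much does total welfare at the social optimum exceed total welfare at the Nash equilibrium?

84.13

Crew i's FOC: ∂u_i/∂c_i = α_i − c_i = 0, so c_i* = α_i.
NE contributions = (3.1, 3.6, 4.5); G = 11.2.
W^NE = (Σα)·G − ½Σα_i² = 11.2² − ½·42.82 = 104.03.
Planner sets c_i = Σα_j = 11.2 for every i, so G^SO = 3·11.2 = 33.6.
W^SO = (Σα)·G^SO − ½·3·(Σα)² = (3/2)·11.2² = 188.16.
Deadweight loss = W^SO − W^NE = 84.13.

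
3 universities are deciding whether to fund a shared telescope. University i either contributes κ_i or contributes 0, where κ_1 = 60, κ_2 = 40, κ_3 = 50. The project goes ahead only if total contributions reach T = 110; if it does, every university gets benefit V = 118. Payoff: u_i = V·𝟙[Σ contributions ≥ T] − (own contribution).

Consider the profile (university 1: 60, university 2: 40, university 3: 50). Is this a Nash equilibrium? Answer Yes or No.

Total = 150 ≥ 110: provided.
University 1 (pledges 60, payoff 58): dropping to 0 → total 90, payoff 0. No gain.
University 2 (pledges 40, payoff 78): dropping to 0 → total 110, payoff 118. Profitable deviation.

No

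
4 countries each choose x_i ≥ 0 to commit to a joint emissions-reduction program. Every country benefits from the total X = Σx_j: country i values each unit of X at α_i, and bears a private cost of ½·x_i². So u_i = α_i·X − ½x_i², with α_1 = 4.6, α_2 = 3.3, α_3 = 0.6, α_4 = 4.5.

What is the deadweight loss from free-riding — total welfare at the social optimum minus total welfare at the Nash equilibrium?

195.33

Country i's FOC: ∂u_i/∂x_i = α_i − x_i = 0, so x_i* = α_i.
NE contributions = (4.6, 3.3, 0.6, 4.5); X = 13.
W^NE = (Σα)·X − ½Σα_i² = 13² − ½·52.66 = 142.67.
Planner sets x_i = Σα_j = 13 for every i, so X^SO = 4·13 = 52.
W^SO = (Σα)·X^SO − ½·4·(Σα)² = (4/2)·13² = 338.
Deadweight loss = W^SO − W^NE = 195.33.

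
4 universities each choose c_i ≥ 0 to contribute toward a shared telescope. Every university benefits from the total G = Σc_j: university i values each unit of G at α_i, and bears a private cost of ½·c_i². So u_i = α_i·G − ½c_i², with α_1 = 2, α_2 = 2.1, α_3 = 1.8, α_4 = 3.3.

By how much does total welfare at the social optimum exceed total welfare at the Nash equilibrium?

95.91

University i's FOC: ∂u_i/∂c_i = α_i − c_i = 0, so c_i* = α_i.
NE contributions = (2, 2.1, 1.8, 3.3); G = 9.2.
W^NE = (Σα)·G − ½Σα_i² = 9.2² − ½·22.54 = 73.37.
Planner sets c_i = Σα_j = 9.2 for every i, so G^SO = 4·9.2 = 36.8.
W^SO = (Σα)·G^SO − ½·4·(Σα)² = (4/2)·9.2² = 169.28.
Deadweight loss = W^SO − W^NE = 95.91.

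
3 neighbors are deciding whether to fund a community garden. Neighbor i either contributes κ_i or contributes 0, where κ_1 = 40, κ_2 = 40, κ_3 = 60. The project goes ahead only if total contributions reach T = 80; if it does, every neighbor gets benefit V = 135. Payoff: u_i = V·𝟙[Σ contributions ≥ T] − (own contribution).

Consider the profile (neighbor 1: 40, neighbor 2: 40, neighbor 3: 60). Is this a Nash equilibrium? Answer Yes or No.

Total = 140 ≥ 80: provided.
Neighbor 1 (pledges 40, payoff 95): dropping to 0 → total 100, payoff 135. Profitable deviation.

No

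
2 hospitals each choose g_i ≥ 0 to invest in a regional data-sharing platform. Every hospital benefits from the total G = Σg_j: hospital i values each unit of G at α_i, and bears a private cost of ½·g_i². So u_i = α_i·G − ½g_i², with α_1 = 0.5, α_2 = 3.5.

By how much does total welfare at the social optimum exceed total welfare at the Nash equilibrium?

Hospital i's FOC: ∂u_i/∂g_i = α_i − g_i = 0, so g_i* = α_i.
NE contributions = (0.5, 3.5); G = 4.
W^NE = (Σα)·G − ½Σα_i² = 4² − ½·12.5 = 9.75.
Planner sets g_i = Σα_j = 4 for every i, so G^SO = 2·4 = 8.
W^SO = (Σα)·G^SO − ½·2·(Σα)² = (2/2)·4² = 16.
Deadweight loss = W^SO − W^NE = 6.25.

6.25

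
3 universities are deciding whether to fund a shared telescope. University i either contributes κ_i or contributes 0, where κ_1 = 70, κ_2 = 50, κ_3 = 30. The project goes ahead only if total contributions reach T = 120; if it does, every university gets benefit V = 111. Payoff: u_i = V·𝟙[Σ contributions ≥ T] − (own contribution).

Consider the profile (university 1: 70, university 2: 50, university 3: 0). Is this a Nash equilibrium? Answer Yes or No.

Yes

Total = 120 ≥ 120: provided.
University 1 (pledges 70, payoff 41): dropping to 0 → total 50, payoff 0. No gain.
University 2 (pledges 50, payoff 61): dropping to 0 → total 70, payoff 0. No gain.
University 3 (pledges 0, payoff 111): pledging 30 → total 150, payoff 81. No gain.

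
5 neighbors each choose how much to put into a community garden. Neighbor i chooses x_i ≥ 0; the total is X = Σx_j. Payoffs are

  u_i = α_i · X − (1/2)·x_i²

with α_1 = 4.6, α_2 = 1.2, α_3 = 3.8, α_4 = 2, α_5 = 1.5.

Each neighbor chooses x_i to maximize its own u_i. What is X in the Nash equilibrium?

Neighbor i's FOC: ∂u_i/∂x_i = α_i − x_i = 0, so x_i* = α_i.
NE contributions = (4.6, 1.2, 3.8, 2, 1.5); X = 13.1.

13.1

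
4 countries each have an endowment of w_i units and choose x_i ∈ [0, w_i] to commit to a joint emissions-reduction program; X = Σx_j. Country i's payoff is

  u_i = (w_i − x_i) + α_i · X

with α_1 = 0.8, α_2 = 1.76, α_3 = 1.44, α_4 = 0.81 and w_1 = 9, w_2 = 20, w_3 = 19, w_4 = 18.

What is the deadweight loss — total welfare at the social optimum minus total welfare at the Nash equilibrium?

102.87

∂u_i/∂x_i = α_i − 1, so country i contributes w_i if α_i > 1, else 0.
α_i > 1 for i ∈ {2, 3}; NE contributions (0, 20, 19, 0), X = 39.
W^NE = Σw_i − X^NE + (Σα_i)·X^NE = 66 + 3.81·39 = 214.59.
Planner: ∂(Σu_j)/∂x_i = Σα_j − 1 = 3.81 > 0, so everyone contributes w_i; X^SO = 66, W^SO = 66 + 3.81·66 = 317.46.
Deadweight loss = 102.87.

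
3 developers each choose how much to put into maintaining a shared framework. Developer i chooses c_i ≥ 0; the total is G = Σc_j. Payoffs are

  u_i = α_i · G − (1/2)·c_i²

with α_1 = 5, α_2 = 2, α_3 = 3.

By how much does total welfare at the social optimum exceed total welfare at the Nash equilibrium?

69

Developer i's FOC: ∂u_i/∂c_i = α_i − c_i = 0, so c_i* = α_i.
NE contributions = (5, 2, 3); G = 10.
W^NE = (Σα)·G − ½Σα_i² = 10² − ½·38 = 81.
Planner sets c_i = Σα_j = 10 for every i, so G^SO = 3·10 = 30.
W^SO = (Σα)·G^SO − ½·3·(Σα)² = (3/2)·10² = 150.
Deadweight loss = W^SO − W^NE = 69.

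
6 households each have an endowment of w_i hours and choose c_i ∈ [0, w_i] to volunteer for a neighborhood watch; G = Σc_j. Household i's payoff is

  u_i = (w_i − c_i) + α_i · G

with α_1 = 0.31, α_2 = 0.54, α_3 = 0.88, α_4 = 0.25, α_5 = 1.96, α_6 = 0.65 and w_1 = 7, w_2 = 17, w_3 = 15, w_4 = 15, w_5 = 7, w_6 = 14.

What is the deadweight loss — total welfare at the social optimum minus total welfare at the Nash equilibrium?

244.12

∂u_i/∂c_i = α_i − 1, so household i contributes w_i if α_i > 1, else 0.
α_i > 1 for i ∈ {5}; NE contributions (0, 0, 0, 0, 7, 0), G = 7.
W^NE = Σw_i − G^NE + (Σα_i)·G^NE = 75 + 3.59·7 = 100.13.
Planner: ∂(Σu_j)/∂c_i = Σα_j − 1 = 3.59 > 0, so everyone contributes w_i; G^SO = 75, W^SO = 75 + 3.59·75 = 344.25.
Deadweight loss = 244.12.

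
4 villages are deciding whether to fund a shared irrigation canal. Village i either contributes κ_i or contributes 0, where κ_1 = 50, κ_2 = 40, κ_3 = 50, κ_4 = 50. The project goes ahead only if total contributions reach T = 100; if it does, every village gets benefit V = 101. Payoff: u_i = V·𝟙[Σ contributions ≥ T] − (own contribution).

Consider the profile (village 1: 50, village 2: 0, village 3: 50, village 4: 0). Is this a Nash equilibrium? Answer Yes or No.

Total = 100 ≥ 100: provided.
Village 1 (pledges 50, payoff 51): dropping to 0 → total 50, payoff 0. No gain.
Village 2 (pledges 0, payoff 101): pledging 40 → total 140, payoff 61. No gain.
Village 3 (pledges 50, payoff 51): dropping to 0 → total 50, payoff 0. No gain.
Village 4 (pledges 0, payoff 101): pledging 50 → total 150, payoff 51. No gain.

Yes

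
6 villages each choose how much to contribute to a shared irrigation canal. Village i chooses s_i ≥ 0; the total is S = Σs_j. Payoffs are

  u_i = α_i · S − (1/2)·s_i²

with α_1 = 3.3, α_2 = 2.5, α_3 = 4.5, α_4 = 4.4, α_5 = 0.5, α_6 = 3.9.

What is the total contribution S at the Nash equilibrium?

19.1

Village i's FOC: ∂u_i/∂s_i = α_i − s_i = 0, so s_i* = α_i.
NE contributions = (3.3, 2.5, 4.5, 4.4, 0.5, 3.9); S = 19.1.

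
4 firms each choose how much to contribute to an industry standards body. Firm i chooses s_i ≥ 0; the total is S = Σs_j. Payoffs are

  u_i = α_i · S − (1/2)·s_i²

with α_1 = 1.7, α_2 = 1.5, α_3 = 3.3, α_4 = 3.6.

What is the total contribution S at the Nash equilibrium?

10.1

Firm i's FOC: ∂u_i/∂s_i = α_i − s_i = 0, so s_i* = α_i.
NE contributions = (1.7, 1.5, 3.3, 3.6); S = 10.1.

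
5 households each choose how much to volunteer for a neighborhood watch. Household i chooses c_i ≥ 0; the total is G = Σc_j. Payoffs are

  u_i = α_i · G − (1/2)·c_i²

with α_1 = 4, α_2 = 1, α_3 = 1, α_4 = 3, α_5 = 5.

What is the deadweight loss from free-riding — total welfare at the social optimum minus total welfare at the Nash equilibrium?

320

Household i's FOC: ∂u_i/∂c_i = α_i − c_i = 0, so c_i* = α_i.
NE contributions = (4, 1, 1, 3, 5); G = 14.
W^NE = (Σα)·G − ½Σα_i² = 14² − ½·52 = 170.
Planner sets c_i = Σα_j = 14 for every i, so G^SO = 5·14 = 70.
W^SO = (Σα)·G^SO − ½·5·(Σα)² = (5/2)·14² = 490.
Deadweight loss = W^SO − W^NE = 320.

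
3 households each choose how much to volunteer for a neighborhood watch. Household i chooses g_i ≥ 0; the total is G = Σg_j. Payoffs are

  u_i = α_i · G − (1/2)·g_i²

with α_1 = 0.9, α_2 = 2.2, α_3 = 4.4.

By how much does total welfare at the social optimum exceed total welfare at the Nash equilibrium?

Household i's FOC: ∂u_i/∂g_i = α_i − g_i = 0, so g_i* = α_i.
NE contributions = (0.9, 2.2, 4.4); G = 7.5.
W^NE = (Σα)·G − ½Σα_i² = 7.5² − ½·25.01 = 43.745.
Planner sets g_i = Σα_j = 7.5 for every i, so G^SO = 3·7.5 = 22.5.
W^SO = (Σα)·G^SO − ½·3·(Σα)² = (3/2)·7.5² = 84.375.
Deadweight loss = W^SO − W^NE = 40.63.

40.63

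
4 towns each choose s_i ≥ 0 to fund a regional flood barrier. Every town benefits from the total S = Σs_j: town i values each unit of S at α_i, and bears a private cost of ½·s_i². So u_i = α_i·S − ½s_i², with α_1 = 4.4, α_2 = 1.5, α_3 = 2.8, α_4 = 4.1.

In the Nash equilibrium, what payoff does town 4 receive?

44.075

Town i's FOC: ∂u_i/∂s_i = α_i − s_i = 0, so s_i* = α_i.
NE contributions = (4.4, 1.5, 2.8, 4.1); S = 12.8.
u_4 = α_4·S − ½·(s_4)² = 4.1·12.8 − ½·4.1² = 44.075.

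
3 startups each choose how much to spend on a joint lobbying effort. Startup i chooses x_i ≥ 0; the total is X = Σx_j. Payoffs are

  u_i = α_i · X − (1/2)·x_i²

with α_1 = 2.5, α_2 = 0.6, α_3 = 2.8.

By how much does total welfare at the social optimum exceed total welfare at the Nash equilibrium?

Startup i's FOC: ∂u_i/∂x_i = α_i − x_i = 0, so x_i* = α_i.
NE contributions = (2.5, 0.6, 2.8); X = 5.9.
W^NE = (Σα)·X − ½Σα_i² = 5.9² − ½·14.45 = 27.585.
Planner sets x_i = Σα_j = 5.9 for every i, so X^SO = 3·5.9 = 17.7.
W^SO = (Σα)·X^SO − ½·3·(Σα)² = (3/2)·5.9² = 52.215.
Deadweight loss = W^SO − W^NE = 24.63.

24.63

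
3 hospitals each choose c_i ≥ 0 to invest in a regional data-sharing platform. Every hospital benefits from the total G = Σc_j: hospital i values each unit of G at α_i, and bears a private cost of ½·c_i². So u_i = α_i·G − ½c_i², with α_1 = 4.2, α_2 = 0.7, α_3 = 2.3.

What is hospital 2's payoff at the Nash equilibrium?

Hospital i's FOC: ∂u_i/∂c_i = α_i − c_i = 0, so c_i* = α_i.
NE contributions = (4.2, 0.7, 2.3); G = 7.2.
u_2 = α_2·G − ½·(c_2)² = 0.7·7.2 − ½·0.7² = 4.795.

4.795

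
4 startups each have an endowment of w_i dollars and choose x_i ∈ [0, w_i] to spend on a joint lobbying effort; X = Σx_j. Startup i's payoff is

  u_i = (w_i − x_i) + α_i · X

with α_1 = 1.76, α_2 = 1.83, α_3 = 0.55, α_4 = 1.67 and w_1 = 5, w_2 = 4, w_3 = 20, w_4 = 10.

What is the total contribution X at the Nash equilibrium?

19

∂u_i/∂x_i = α_i − 1, so startup i contributes w_i if α_i > 1, else 0.
α_i > 1 for i ∈ {1, 2, 4}; NE contributions (5, 4, 0, 10), X = 19.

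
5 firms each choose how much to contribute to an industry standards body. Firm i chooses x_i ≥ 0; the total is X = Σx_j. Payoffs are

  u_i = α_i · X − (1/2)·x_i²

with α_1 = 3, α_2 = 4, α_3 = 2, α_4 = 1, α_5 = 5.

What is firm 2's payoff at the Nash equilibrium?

52

Firm i's FOC: ∂u_i/∂x_i = α_i − x_i = 0, so x_i* = α_i.
NE contributions = (3, 4, 2, 1, 5); X = 15.
u_2 = α_2·X − ½·(x_2)² = 4·15 − ½·4² = 52.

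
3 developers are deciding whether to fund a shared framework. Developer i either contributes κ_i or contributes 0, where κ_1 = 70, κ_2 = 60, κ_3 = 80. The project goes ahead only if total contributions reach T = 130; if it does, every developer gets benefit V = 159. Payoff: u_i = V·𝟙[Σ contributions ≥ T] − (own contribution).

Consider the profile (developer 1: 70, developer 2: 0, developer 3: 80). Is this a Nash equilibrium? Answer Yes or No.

Total = 150 ≥ 130: provided.
Developer 1 (pledges 70, payoff 89): dropping to 0 → total 80, payoff 0. No gain.
Developer 2 (pledges 0, payoff 159): pledging 60 → total 210, payoff 99. No gain.
Developer 3 (pledges 80, payoff 79): dropping to 0 → total 70, payoff 0. No gain.

Yes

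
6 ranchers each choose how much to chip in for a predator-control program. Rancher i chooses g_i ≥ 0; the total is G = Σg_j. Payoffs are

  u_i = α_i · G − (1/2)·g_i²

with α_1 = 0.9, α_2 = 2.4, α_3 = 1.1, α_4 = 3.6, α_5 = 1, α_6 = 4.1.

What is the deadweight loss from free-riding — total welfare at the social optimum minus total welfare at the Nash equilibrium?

Rancher i's FOC: ∂u_i/∂g_i = α_i − g_i = 0, so g_i* = α_i.
NE contributions = (0.9, 2.4, 1.1, 3.6, 1, 4.1); G = 13.1.
W^NE = (Σα)·G − ½Σα_i² = 13.1² − ½·38.55 = 152.335.
Planner sets g_i = Σα_j = 13.1 for every i, so G^SO = 6·13.1 = 78.6.
W^SO = (Σα)·G^SO − ½·6·(Σα)² = (6/2)·13.1² = 514.83.
Deadweight loss = W^SO − W^NE = 362.495.

362.495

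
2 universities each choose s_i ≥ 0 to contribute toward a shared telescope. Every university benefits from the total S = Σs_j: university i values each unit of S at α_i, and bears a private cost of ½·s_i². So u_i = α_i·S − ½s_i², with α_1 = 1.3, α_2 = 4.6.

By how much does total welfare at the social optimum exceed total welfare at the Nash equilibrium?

University i's FOC: ∂u_i/∂s_i = α_i − s_i = 0, so s_i* = α_i.
NE contributions = (1.3, 4.6); S = 5.9.
W^NE = (Σα)·S − ½Σα_i² = 5.9² − ½·22.85 = 23.385.
Planner sets s_i = Σα_j = 5.9 for every i, so S^SO = 2·5.9 = 11.8.
W^SO = (Σα)·S^SO − ½·2·(Σα)² = (2/2)·5.9² = 34.81.
Deadweight loss = W^SO − W^NE = 11.425.

11.425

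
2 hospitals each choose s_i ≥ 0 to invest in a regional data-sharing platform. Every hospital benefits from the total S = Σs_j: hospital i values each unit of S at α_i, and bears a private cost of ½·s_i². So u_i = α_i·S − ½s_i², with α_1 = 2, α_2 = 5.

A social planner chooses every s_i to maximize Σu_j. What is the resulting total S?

Planner FOC: ∂(Σu_j)/∂s_i = (Σα_j) − s_i = 0, so s_i^SO = Σα_j = 7 for every i; S^SO = 14.

14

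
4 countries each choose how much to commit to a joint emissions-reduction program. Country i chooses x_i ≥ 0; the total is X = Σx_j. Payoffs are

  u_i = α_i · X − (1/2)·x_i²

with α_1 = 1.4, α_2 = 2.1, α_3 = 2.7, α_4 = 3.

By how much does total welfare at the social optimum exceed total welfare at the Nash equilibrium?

95.97

Country i's FOC: ∂u_i/∂x_i = α_i − x_i = 0, so x_i* = α_i.
NE contributions = (1.4, 2.1, 2.7, 3); X = 9.2.
W^NE = (Σα)·X − ½Σα_i² = 9.2² − ½·22.66 = 73.31.
Planner sets x_i = Σα_j = 9.2 for every i, so X^SO = 4·9.2 = 36.8.
W^SO = (Σα)·X^SO − ½·4·(Σα)² = (4/2)·9.2² = 169.28.
Deadweight loss = W^SO − W^NE = 95.97.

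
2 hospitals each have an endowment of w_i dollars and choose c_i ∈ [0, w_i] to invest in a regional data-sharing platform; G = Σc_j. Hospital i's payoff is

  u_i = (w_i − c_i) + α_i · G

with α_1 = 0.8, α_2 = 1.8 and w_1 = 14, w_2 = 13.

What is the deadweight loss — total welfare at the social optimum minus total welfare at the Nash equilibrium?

∂u_i/∂c_i = α_i − 1, so hospital i contributes w_i if α_i > 1, else 0.
α_i > 1 for i ∈ {2}; NE contributions (0, 13), G = 13.
W^NE = Σw_i − G^NE + (Σα_i)·G^NE = 27 + 1.6·13 = 47.8.
Planner: ∂(Σu_j)/∂c_i = Σα_j − 1 = 1.6 > 0, so everyone contributes w_i; G^SO = 27, W^SO = 27 + 1.6·27 = 70.2.
Deadweight loss = 22.4.

22.4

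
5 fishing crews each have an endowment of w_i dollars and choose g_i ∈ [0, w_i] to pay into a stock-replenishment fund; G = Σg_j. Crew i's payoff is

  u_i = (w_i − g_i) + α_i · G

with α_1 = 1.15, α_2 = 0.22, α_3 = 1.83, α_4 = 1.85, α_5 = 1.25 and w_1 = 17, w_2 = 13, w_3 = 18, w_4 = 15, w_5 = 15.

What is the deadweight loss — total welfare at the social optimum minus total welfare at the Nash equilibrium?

68.9

∂u_i/∂g_i = α_i − 1, so crew i contributes w_i if α_i > 1, else 0.
α_i > 1 for i ∈ {1, 3, 4, 5}; NE contributions (17, 0, 18, 15, 15), G = 65.
W^NE = Σw_i − G^NE + (Σα_i)·G^NE = 78 + 5.3·65 = 422.5.
Planner: ∂(Σu_j)/∂g_i = Σα_j − 1 = 5.3 > 0, so everyone contributes w_i; G^SO = 78, W^SO = 78 + 5.3·78 = 491.4.
Deadweight loss = 68.9.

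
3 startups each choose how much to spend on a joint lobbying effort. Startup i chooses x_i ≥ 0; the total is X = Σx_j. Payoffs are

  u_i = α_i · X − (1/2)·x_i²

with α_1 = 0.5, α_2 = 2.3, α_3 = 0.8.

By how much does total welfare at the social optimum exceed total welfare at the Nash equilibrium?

Startup i's FOC: ∂u_i/∂x_i = α_i − x_i = 0, so x_i* = α_i.
NE contributions = (0.5, 2.3, 0.8); X = 3.6.
W^NE = (Σα)·X − ½Σα_i² = 3.6² − ½·6.18 = 9.87.
Planner sets x_i = Σα_j = 3.6 for every i, so X^SO = 3·3.6 = 10.8.
W^SO = (Σα)·X^SO − ½·3·(Σα)² = (3/2)·3.6² = 19.44.
Deadweight loss = W^SO − W^NE = 9.57.

9.57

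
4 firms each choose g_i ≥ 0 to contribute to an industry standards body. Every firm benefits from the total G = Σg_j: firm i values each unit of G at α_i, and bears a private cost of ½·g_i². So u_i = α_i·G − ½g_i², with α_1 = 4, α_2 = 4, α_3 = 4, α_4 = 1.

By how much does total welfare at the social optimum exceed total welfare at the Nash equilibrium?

193.5

Firm i's FOC: ∂u_i/∂g_i = α_i − g_i = 0, so g_i* = α_i.
NE contributions = (4, 4, 4, 1); G = 13.
W^NE = (Σα)·G − ½Σα_i² = 13² − ½·49 = 144.5.
Planner sets g_i = Σα_j = 13 for every i, so G^SO = 4·13 = 52.
W^SO = (Σα)·G^SO − ½·4·(Σα)² = (4/2)·13² = 338.
Deadweight loss = W^SO − W^NE = 193.5.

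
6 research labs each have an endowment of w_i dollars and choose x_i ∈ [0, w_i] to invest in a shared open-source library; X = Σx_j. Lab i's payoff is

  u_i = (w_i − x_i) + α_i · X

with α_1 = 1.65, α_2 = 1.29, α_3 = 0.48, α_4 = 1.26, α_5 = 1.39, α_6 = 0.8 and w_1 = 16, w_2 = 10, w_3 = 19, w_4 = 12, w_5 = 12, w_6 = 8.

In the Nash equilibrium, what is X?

∂u_i/∂x_i = α_i − 1, so lab i contributes w_i if α_i > 1, else 0.
α_i > 1 for i ∈ {1, 2, 4, 5}; NE contributions (16, 10, 0, 12, 12, 0), X = 50.

50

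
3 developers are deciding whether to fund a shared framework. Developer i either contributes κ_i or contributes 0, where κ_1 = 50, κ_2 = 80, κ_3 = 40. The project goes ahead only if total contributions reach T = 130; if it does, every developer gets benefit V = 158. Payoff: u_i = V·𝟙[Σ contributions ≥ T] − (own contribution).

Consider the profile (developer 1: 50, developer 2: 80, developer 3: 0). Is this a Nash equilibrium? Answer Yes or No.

Yes

Total = 130 ≥ 130: provided.
Developer 1 (pledges 50, payoff 108): dropping to 0 → total 80, payoff 0. No gain.
Developer 2 (pledges 80, payoff 78): dropping to 0 → total 50, payoff 0. No gain.
Developer 3 (pledges 0, payoff 158): pledging 40 → total 170, payoff 118. No gain.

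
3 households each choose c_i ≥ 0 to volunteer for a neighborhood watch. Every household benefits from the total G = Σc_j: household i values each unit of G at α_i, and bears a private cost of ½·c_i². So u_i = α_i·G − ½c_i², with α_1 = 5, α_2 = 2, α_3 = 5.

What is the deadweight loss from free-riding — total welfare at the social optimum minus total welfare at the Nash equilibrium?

99

Household i's FOC: ∂u_i/∂c_i = α_i − c_i = 0, so c_i* = α_i.
NE contributions = (5, 2, 5); G = 12.
W^NE = (Σα)·G − ½Σα_i² = 12² − ½·54 = 117.
Planner sets c_i = Σα_j = 12 for every i, so G^SO = 3·12 = 36.
W^SO = (Σα)·G^SO − ½·3·(Σα)² = (3/2)·12² = 216.
Deadweight loss = W^SO − W^NE = 99.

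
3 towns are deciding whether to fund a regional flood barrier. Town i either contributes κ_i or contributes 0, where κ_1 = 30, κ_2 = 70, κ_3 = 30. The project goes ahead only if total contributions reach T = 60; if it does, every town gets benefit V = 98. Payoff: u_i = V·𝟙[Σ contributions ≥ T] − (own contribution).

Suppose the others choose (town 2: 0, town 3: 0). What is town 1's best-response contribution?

0

Others' total = 0. Even contributing 30 gives 30 < 60: no benefit either way.
Best response: 0.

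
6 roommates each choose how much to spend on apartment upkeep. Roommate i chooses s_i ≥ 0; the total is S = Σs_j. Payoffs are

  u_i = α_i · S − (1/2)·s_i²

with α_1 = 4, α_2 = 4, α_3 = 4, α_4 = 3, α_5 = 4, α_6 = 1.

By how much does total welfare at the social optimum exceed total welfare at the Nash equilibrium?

837

Roommate i's FOC: ∂u_i/∂s_i = α_i − s_i = 0, so s_i* = α_i.
NE contributions = (4, 4, 4, 3, 4, 1); S = 20.
W^NE = (Σα)·S − ½Σα_i² = 20² − ½·74 = 363.
Planner sets s_i = Σα_j = 20 for every i, so S^SO = 6·20 = 120.
W^SO = (Σα)·S^SO − ½·6·(Σα)² = (6/2)·20² = 1200.
Deadweight loss = W^SO − W^NE = 837.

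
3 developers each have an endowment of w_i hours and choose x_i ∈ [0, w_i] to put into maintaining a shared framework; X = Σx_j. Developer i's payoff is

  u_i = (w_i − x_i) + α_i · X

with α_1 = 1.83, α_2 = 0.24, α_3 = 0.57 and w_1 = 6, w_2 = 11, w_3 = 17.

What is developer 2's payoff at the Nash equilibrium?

12.44

∂u_i/∂x_i = α_i − 1, so developer i contributes w_i if α_i > 1, else 0.
α_i > 1 for i ∈ {1}; NE contributions (6, 0, 0), X = 6.
u_2 = (11 − 0) + 0.24·6 = 12.44.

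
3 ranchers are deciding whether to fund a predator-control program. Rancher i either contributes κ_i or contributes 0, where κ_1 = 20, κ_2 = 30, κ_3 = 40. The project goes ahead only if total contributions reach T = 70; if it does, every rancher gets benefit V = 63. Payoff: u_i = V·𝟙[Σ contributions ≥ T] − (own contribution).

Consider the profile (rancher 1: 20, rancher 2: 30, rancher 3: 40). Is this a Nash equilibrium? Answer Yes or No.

Total = 90 ≥ 70: provided.
Rancher 1 (pledges 20, payoff 43): dropping to 0 → total 70, payoff 63. Profitable deviation.

No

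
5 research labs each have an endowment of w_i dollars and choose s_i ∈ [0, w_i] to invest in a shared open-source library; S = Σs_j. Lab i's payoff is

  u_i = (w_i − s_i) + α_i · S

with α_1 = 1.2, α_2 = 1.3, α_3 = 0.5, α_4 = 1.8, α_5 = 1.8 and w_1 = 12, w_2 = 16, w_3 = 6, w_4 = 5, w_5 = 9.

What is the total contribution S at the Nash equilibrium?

∂u_i/∂s_i = α_i − 1, so lab i contributes w_i if α_i > 1, else 0.
α_i > 1 for i ∈ {1, 2, 4, 5}; NE contributions (12, 16, 0, 5, 9), S = 42.

42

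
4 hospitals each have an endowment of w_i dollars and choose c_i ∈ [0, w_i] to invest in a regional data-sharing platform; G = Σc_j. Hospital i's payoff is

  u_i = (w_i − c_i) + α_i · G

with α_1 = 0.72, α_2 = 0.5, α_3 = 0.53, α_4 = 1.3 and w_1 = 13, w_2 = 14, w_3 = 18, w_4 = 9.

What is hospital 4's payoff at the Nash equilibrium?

11.7

∂u_i/∂c_i = α_i − 1, so hospital i contributes w_i if α_i > 1, else 0.
α_i > 1 for i ∈ {4}; NE contributions (0, 0, 0, 9), G = 9.
u_4 = (9 − 9) + 1.3·9 = 11.7.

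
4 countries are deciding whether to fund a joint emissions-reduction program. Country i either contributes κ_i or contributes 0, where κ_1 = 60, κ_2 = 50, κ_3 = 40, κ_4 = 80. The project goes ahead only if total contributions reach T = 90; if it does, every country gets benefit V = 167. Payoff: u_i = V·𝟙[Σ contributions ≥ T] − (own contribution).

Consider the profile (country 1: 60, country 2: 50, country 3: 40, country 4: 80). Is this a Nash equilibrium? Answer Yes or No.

Total = 230 ≥ 90: provided.
Country 1 (pledges 60, payoff 107): dropping to 0 → total 170, payoff 167. Profitable deviation.

No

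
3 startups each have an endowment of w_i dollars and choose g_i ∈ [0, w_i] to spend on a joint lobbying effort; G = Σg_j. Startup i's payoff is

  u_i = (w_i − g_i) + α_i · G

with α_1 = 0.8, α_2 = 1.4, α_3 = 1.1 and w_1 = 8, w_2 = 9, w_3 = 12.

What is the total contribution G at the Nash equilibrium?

21

∂u_i/∂g_i = α_i − 1, so startup i contributes w_i if α_i > 1, else 0.
α_i > 1 for i ∈ {2, 3}; NE contributions (0, 9, 12), G = 21.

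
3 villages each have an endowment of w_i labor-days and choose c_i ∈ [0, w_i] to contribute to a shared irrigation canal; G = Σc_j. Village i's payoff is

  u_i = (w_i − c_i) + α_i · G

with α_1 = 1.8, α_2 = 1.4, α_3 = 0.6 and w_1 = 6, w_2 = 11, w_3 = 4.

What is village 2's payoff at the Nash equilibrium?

∂u_i/∂c_i = α_i − 1, so village i contributes w_i if α_i > 1, else 0.
α_i > 1 for i ∈ {1, 2}; NE contributions (6, 11, 0), G = 17.
u_2 = (11 − 11) + 1.4·17 = 23.8.

23.8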